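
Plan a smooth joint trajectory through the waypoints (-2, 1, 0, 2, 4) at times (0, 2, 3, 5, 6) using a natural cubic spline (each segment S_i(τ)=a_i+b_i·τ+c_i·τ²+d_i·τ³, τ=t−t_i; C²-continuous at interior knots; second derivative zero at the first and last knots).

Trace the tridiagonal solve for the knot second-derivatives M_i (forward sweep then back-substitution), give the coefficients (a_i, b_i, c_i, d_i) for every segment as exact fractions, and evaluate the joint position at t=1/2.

Δ: Δ0=3/2, Δ1=-1, Δ2=1, Δ3=2
row 1: diag=6, rhs=-15; c'=1/6, d'=-5/2
row 2: denom=6−1·1/6=35/6; d'=(12−1·-5/2)/(35/6)=87/35
row 3: denom=6−2·12/35=186/35; d'=(6−2·87/35)/(186/35)=6/31
back: M3=6/31
back: M2=87/35−12/35·6/31=75/31
back: M1=-5/2−1/6·75/31=-90/31
M: M0=0, M1=-90/31, M2=75/31, M3=6/31, M4=0
seg 0: a=-2, c=M0/2=0, d=(M1−M0)/(6·2)=-15/62, b=Δ0−h0·(2M0+M1)/6=153/62
seg 1: a=1, c=M1/2=-45/31, d=(M2−M1)/(6·1)=55/62, b=Δ1−h1·(2M1+M2)/6=-27/62
seg 2: a=0, c=M2/2=75/62, d=(M3−M2)/(6·2)=-23/124, b=Δ2−h2·(2M2+M3)/6=-21/31
seg 3: a=2, c=M3/2=3/31, d=(M4−M3)/(6·1)=-1/31, b=Δ3−h3·(2M3+M4)/6=60/31
t_q=1/2 → seg 0, τ=1/2; S=-2+153/62·τ+0·τ²+-15/62·τ³=-395/496

  seg 0: a=-2 b=153/62 c=0 d=-15/62
  seg 1: a=1 b=-27/62 c=-45/31 d=55/62
  seg 2: a=0 b=-21/31 c=75/62 d=-23/124
  seg 3: a=2 b=60/31 c=3/31 d=-1/31
S(1/2) = -395/496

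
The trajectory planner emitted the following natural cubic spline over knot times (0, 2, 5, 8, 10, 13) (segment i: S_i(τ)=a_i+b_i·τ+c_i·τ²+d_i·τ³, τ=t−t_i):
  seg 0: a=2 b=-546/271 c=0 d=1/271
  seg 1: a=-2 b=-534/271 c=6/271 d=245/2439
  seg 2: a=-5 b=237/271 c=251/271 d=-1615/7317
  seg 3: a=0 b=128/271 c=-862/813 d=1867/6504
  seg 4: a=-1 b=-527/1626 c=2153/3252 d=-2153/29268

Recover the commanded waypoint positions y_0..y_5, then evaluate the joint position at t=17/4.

y_0 = S_0(0) = a_0 = 2
y_1 = S_1(0) = a_1 = -2
y_2 = S_2(0) = a_2 = -5
y_3 = S_3(0) = a_3 = 0
y_4 = S_4(0) = a_4 = -1
y_5 = S_4(3) = 2
t_q=17/4 is in segment 1 (τ=9/4); S_1(τ)=-89795/17344

y_0=2 y_1=-2 y_2=-5 y_3=0 y_4=-1 y_5=2
S(17/4) = -89795/17344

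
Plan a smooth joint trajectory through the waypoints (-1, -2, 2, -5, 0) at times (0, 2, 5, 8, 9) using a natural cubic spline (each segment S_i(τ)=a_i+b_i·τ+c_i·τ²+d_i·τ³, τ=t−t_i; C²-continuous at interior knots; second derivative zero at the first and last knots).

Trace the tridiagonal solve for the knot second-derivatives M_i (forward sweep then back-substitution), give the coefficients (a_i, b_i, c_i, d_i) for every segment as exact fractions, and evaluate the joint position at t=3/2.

Δ: Δ0=-1/2, Δ1=4/3, Δ2=-7/3, Δ3=5
row 1: diag=10, rhs=11; c'=3/10, d'=11/10
row 2: denom=12−3·3/10=111/10; d'=(-22−3·11/10)/(111/10)=-253/111
row 3: denom=8−3·10/37=266/37; d'=(44−3·-253/111)/(266/37)=99/14
back: M3=99/14
back: M2=-253/111−10/37·99/14=-88/21
back: M1=11/10−3/10·-88/21=33/14
M: M0=0, M1=33/14, M2=-88/21, M3=99/14, M4=0
seg 0: a=-1, c=M0/2=0, d=(M1−M0)/(6·2)=11/56, b=Δ0−h0·(2M0+M1)/6=-9/7
seg 1: a=-2, c=M1/2=33/28, d=(M2−M1)/(6·3)=-275/756, b=Δ1−h1·(2M1+M2)/6=15/14
seg 2: a=2, c=M2/2=-44/21, d=(M3−M2)/(6·3)=473/756, b=Δ2−h2·(2M2+M3)/6=-47/28
seg 3: a=-5, c=M3/2=99/28, d=(M4−M3)/(6·1)=-33/28, b=Δ3−h3·(2M3+M4)/6=37/14
t_q=3/2 → seg 0, τ=3/2; S=-1+-9/7·τ+0·τ²+11/56·τ³=-145/64

  seg 0: a=-1 b=-9/7 c=0 d=11/56
  seg 1: a=-2 b=15/14 c=33/28 d=-275/756
  seg 2: a=2 b=-47/28 c=-44/21 d=473/756
  seg 3: a=-5 b=37/14 c=99/28 d=-33/28
S(3/2) = -145/64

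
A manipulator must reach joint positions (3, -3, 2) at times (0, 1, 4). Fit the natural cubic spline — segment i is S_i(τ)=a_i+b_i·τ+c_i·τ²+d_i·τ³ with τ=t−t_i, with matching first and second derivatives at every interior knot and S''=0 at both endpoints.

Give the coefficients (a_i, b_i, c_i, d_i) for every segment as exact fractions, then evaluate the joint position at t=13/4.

  seg 0: a=3 b=-167/24 c=0 d=23/24
  seg 1: a=-3 b=-49/12 c=23/8 d=-23/72
S(13/4) = -651/512

Δ: Δ0=-6, Δ1=5/3
row 1: diag=8, rhs=46; c'=3/8, d'=23/4
back: M1=23/4
M: M0=0, M1=23/4, M2=0
seg 0: a=3, c=M0/2=0, d=(M1−M0)/(6·1)=23/24, b=Δ0−h0·(2M0+M1)/6=-167/24
seg 1: a=-3, c=M1/2=23/8, d=(M2−M1)/(6·3)=-23/72, b=Δ1−h1·(2M1+M2)/6=-49/12
t_q=13/4 → seg 1, τ=9/4; S=-3+-49/12·τ+23/8·τ²+-23/72·τ³=-651/512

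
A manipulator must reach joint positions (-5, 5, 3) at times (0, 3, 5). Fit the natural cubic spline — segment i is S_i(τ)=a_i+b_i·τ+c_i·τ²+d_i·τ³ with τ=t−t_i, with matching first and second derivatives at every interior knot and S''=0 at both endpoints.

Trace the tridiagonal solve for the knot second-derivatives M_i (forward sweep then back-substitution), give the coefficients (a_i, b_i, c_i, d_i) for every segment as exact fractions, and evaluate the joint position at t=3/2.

  seg 0: a=-5 b=139/30 c=0 d=-13/90
  seg 1: a=5 b=11/15 c=-13/10 d=13/60
S(3/2) = 117/80

Δ: Δ0=10/3, Δ1=-1
row 1: diag=10, rhs=-26; c'=1/5, d'=-13/5
back: M1=-13/5
M: M0=0, M1=-13/5, M2=0
seg 0: a=-5, c=M0/2=0, d=(M1−M0)/(6·3)=-13/90, b=Δ0−h0·(2M0+M1)/6=139/30
seg 1: a=5, c=M1/2=-13/10, d=(M2−M1)/(6·2)=13/60, b=Δ1−h1·(2M1+M2)/6=11/15
t_q=3/2 → seg 0, τ=3/2; S=-5+139/30·τ+0·τ²+-13/90·τ³=117/80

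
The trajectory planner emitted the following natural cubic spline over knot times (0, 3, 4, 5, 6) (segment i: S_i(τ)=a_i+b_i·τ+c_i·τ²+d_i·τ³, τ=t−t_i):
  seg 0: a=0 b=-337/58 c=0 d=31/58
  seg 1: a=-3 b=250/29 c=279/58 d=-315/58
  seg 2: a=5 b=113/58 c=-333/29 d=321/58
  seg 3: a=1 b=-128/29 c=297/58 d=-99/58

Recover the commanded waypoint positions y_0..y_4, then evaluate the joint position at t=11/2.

y_0 = S_0(0) = a_0 = 0
y_1 = S_1(0) = a_1 = -3
y_2 = S_2(0) = a_2 = 5
y_3 = S_3(0) = a_3 = 1
y_4 = S_3(1) = 0
t_q=11/2 is in segment 3 (τ=1/2); S_3(τ)=-65/464

y_0=0 y_1=-3 y_2=5 y_3=1 y_4=0
S(11/2) = -65/464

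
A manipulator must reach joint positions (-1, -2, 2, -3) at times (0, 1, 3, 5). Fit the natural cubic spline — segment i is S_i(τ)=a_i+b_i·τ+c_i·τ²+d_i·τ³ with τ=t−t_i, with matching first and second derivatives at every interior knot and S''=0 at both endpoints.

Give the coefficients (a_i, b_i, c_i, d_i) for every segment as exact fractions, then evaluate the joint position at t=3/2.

Δ: Δ0=-1, Δ1=2, Δ2=-5/2
row 1: diag=6, rhs=18; c'=1/3, d'=3
row 2: denom=8−2·1/3=22/3; d'=(-27−2·3)/(22/3)=-9/2
back: M2=-9/2
back: M1=3−1/3·-9/2=9/2
M: M0=0, M1=9/2, M2=-9/2, M3=0
seg 0: a=-1, c=M0/2=0, d=(M1−M0)/(6·1)=3/4, b=Δ0−h0·(2M0+M1)/6=-7/4
seg 1: a=-2, c=M1/2=9/4, d=(M2−M1)/(6·2)=-3/4, b=Δ1−h1·(2M1+M2)/6=1/2
seg 2: a=2, c=M2/2=-9/4, d=(M3−M2)/(6·2)=3/8, b=Δ2−h2·(2M2+M3)/6=1/2
t_q=3/2 → seg 1, τ=1/2; S=-2+1/2·τ+9/4·τ²+-3/4·τ³=-41/32

  seg 0: a=-1 b=-7/4 c=0 d=3/4
  seg 1: a=-2 b=1/2 c=9/4 d=-3/4
  seg 2: a=2 b=1/2 c=-9/4 d=3/8
S(3/2) = -41/32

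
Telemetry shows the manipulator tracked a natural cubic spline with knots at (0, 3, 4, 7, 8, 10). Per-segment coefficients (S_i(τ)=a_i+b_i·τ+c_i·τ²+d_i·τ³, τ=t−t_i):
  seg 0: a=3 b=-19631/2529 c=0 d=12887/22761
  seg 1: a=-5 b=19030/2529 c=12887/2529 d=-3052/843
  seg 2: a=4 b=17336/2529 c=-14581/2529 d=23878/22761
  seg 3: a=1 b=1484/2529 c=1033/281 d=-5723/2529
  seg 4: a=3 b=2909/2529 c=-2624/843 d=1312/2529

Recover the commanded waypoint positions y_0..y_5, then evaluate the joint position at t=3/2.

y_0 = S_0(0) = a_0 = 3
y_1 = S_1(0) = a_1 = -5
y_2 = S_2(0) = a_2 = 4
y_3 = S_3(0) = a_3 = 1
y_4 = S_4(0) = a_4 = 3
y_5 = S_4(2) = -3
t_q=3/2 is in segment 0 (τ=3/2); S_0(τ)=-15135/2248

y_0=3 y_1=-5 y_2=4 y_3=1 y_4=3 y_5=-3
S(3/2) = -15135/2248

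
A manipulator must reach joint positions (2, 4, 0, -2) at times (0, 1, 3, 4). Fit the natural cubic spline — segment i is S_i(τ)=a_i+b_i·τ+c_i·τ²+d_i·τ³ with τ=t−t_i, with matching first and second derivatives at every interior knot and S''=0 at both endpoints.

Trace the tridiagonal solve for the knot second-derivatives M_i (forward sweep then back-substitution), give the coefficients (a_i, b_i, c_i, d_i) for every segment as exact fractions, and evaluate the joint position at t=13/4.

  seg 0: a=2 b=11/4 c=0 d=-3/4
  seg 1: a=4 b=1/2 c=-9/4 d=1/2
  seg 2: a=0 b=-5/2 c=3/4 d=-1/4
S(13/4) = -149/256

Δ: Δ0=2, Δ1=-2, Δ2=-2
row 1: diag=6, rhs=-24; c'=1/3, d'=-4
row 2: denom=6−2·1/3=16/3; d'=(0−2·-4)/(16/3)=3/2
back: M2=3/2
back: M1=-4−1/3·3/2=-9/2
M: M0=0, M1=-9/2, M2=3/2, M3=0
seg 0: a=2, c=M0/2=0, d=(M1−M0)/(6·1)=-3/4, b=Δ0−h0·(2M0+M1)/6=11/4
seg 1: a=4, c=M1/2=-9/4, d=(M2−M1)/(6·2)=1/2, b=Δ1−h1·(2M1+M2)/6=1/2
seg 2: a=0, c=M2/2=3/4, d=(M3−M2)/(6·1)=-1/4, b=Δ2−h2·(2M2+M3)/6=-5/2
t_q=13/4 → seg 2, τ=1/4; S=0+-5/2·τ+3/4·τ²+-1/4·τ³=-149/256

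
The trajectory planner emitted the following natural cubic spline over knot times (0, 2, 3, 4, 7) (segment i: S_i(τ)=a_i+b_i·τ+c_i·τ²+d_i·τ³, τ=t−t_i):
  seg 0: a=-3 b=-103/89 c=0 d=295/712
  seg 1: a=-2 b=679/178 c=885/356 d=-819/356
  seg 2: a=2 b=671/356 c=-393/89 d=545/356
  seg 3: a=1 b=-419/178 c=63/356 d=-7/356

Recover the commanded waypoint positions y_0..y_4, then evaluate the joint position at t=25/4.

y_0 = S_0(0) = a_0 = -3
y_1 = S_1(0) = a_1 = -2
y_2 = S_2(0) = a_2 = 2
y_3 = S_3(0) = a_3 = 1
y_4 = S_3(3) = -5
t_q=25/4 is in segment 3 (τ=9/4); S_3(τ)=-82579/22784

y_0=-3 y_1=-2 y_2=2 y_3=1 y_4=-5
S(25/4) = -82579/22784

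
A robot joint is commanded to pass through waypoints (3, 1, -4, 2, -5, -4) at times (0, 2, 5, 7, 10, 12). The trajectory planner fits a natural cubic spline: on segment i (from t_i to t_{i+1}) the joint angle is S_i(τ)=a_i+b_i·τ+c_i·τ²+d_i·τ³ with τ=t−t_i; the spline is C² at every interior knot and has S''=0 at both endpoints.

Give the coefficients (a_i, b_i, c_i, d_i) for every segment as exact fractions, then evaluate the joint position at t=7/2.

  seg 0: a=3 b=-3431/7881 c=0 d=-2225/15762
  seg 1: a=1 b=-16781/7881 c=-2225/2627 d=23671/70929
  seg 2: a=-4 b=14182/7881 c=16996/7881 d=-221/284
  seg 3: a=2 b=8573/7881 c=-39601/15762 d=64879/141858
  seg 4: a=-5 b=-25823/15762 c=4213/2627 d=-4213/15762
S(7/2) = -62487/21016

Δ: Δ0=-1, Δ1=-5/3, Δ2=3, Δ3=-7/3, Δ4=1/2
row 1: diag=10, rhs=-4; c'=3/10, d'=-2/5
row 2: denom=10−3·3/10=91/10; d'=(28−3·-2/5)/(91/10)=292/91
row 3: denom=10−2·20/91=870/91; d'=(-32−2·292/91)/(870/91)=-1748/435
row 4: denom=10−3·91/290=2627/290; d'=(17−3·-1748/435)/(2627/290)=8426/2627
back: M4=8426/2627
back: M3=-1748/435−91/290·8426/2627=-39601/7881
back: M2=292/91−20/91·-39601/7881=33992/7881
back: M1=-2/5−3/10·33992/7881=-4450/2627
M: M0=0, M1=-4450/2627, M2=33992/7881, M3=-39601/7881, M4=8426/2627, M5=0
seg 0: a=3, c=M0/2=0, d=(M1−M0)/(6·2)=-2225/15762, b=Δ0−h0·(2M0+M1)/6=-3431/7881
seg 1: a=1, c=M1/2=-2225/2627, d=(M2−M1)/(6·3)=23671/70929, b=Δ1−h1·(2M1+M2)/6=-16781/7881
seg 2: a=-4, c=M2/2=16996/7881, d=(M3−M2)/(6·2)=-221/284, b=Δ2−h2·(2M2+M3)/6=14182/7881
seg 3: a=2, c=M3/2=-39601/15762, d=(M4−M3)/(6·3)=64879/141858, b=Δ3−h3·(2M3+M4)/6=8573/7881
seg 4: a=-5, c=M4/2=4213/2627, d=(M5−M4)/(6·2)=-4213/15762, b=Δ4−h4·(2M4+M5)/6=-25823/15762
t_q=7/2 → seg 1, τ=3/2; S=1+-16781/7881·τ+-2225/2627·τ²+23671/70929·τ³=-62487/21016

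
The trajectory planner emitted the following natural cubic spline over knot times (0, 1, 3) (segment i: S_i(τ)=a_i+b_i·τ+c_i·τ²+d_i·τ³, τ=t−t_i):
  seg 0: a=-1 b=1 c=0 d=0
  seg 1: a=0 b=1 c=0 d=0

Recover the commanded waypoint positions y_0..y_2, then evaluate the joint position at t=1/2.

y_0 = S_0(0) = a_0 = -1
y_1 = S_1(0) = a_1 = 0
y_2 = S_1(2) = 2
t_q=1/2 is in segment 0 (τ=1/2); S_0(τ)=-1/2

y_0=-1 y_1=0 y_2=2
S(1/2) = -1/2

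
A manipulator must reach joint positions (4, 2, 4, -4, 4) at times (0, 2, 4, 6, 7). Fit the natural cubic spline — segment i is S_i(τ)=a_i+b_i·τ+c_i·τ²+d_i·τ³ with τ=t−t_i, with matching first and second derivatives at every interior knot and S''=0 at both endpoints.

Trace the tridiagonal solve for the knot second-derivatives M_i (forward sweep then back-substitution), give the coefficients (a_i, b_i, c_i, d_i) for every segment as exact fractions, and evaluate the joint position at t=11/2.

  seg 0: a=4 b=-90/41 c=0 d=49/164
  seg 1: a=2 b=57/41 c=147/82 d=-163/164
  seg 2: a=4 b=-138/41 c=-171/41 d=79/41
  seg 3: a=-4 b=126/41 c=303/41 d=-101/41
S(11/2) = -1289/328

Δ: Δ0=-1, Δ1=1, Δ2=-4, Δ3=8
row 1: diag=8, rhs=12; c'=1/4, d'=3/2
row 2: denom=8−2·1/4=15/2; d'=(-30−2·3/2)/(15/2)=-22/5
row 3: denom=6−2·4/15=82/15; d'=(72−2·-22/5)/(82/15)=606/41
back: M3=606/41
back: M2=-22/5−4/15·606/41=-342/41
back: M1=3/2−1/4·-342/41=147/41
M: M0=0, M1=147/41, M2=-342/41, M3=606/41, M4=0
seg 0: a=4, c=M0/2=0, d=(M1−M0)/(6·2)=49/164, b=Δ0−h0·(2M0+M1)/6=-90/41
seg 1: a=2, c=M1/2=147/82, d=(M2−M1)/(6·2)=-163/164, b=Δ1−h1·(2M1+M2)/6=57/41
seg 2: a=4, c=M2/2=-171/41, d=(M3−M2)/(6·2)=79/41, b=Δ2−h2·(2M2+M3)/6=-138/41
seg 3: a=-4, c=M3/2=303/41, d=(M4−M3)/(6·1)=-101/41, b=Δ3−h3·(2M3+M4)/6=126/41
t_q=11/2 → seg 2, τ=3/2; S=4+-138/41·τ+-171/41·τ²+79/41·τ³=-1289/328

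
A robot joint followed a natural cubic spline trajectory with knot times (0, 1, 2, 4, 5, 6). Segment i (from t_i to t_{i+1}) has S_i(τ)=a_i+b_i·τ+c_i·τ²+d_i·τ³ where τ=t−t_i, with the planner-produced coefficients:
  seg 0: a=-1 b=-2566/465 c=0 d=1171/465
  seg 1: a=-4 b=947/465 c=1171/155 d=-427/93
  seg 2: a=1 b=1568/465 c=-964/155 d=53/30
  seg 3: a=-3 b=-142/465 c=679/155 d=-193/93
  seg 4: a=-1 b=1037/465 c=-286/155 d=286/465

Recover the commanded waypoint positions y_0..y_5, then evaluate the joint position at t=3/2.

y_0 = S_0(0) = a_0 = -1
y_1 = S_1(0) = a_1 = -4
y_2 = S_2(0) = a_2 = 1
y_3 = S_3(0) = a_3 = -3
y_4 = S_4(0) = a_4 = -1
y_5 = S_4(1) = 0
t_q=3/2 is in segment 1 (τ=1/2); S_1(τ)=-2067/1240

y_0=-1 y_1=-4 y_2=1 y_3=-3 y_4=-1 y_5=0
S(3/2) = -2067/1240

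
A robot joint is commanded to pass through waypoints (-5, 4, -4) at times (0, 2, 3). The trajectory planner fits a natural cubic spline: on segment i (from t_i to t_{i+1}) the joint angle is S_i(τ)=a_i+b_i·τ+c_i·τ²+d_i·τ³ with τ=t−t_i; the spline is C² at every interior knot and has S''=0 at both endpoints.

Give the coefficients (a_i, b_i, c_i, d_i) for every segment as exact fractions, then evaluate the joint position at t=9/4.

  seg 0: a=-5 b=26/3 c=0 d=-25/24
  seg 1: a=4 b=-23/6 c=-25/4 d=25/12
S(9/4) = 687/256

Δ: Δ0=9/2, Δ1=-8
row 1: diag=6, rhs=-75; c'=1/6, d'=-25/2
back: M1=-25/2
M: M0=0, M1=-25/2, M2=0
seg 0: a=-5, c=M0/2=0, d=(M1−M0)/(6·2)=-25/24, b=Δ0−h0·(2M0+M1)/6=26/3
seg 1: a=4, c=M1/2=-25/4, d=(M2−M1)/(6·1)=25/12, b=Δ1−h1·(2M1+M2)/6=-23/6
t_q=9/4 → seg 1, τ=1/4; S=4+-23/6·τ+-25/4·τ²+25/12·τ³=687/256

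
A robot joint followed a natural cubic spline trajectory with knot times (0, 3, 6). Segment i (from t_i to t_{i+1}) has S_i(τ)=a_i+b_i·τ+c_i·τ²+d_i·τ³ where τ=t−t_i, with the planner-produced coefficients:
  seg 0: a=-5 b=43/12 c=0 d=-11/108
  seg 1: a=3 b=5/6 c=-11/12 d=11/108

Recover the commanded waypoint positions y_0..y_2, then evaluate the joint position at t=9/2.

y_0=-5 y_1=3 y_2=0
S(9/2) = 81/32

y_0 = S_0(0) = a_0 = -5
y_1 = S_1(0) = a_1 = 3
y_2 = S_1(3) = 0
t_q=9/2 is in segment 1 (τ=3/2); S_1(τ)=81/32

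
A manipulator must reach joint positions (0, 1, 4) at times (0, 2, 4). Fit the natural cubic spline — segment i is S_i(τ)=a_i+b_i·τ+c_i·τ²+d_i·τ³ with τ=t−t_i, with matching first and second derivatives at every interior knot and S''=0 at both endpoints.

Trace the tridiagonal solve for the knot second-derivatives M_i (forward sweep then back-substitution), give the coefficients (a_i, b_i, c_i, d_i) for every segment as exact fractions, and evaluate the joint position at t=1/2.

Δ: Δ0=1/2, Δ1=3/2
row 1: diag=8, rhs=6; c'=1/4, d'=3/4
back: M1=3/4
M: M0=0, M1=3/4, M2=0
seg 0: a=0, c=M0/2=0, d=(M1−M0)/(6·2)=1/16, b=Δ0−h0·(2M0+M1)/6=1/4
seg 1: a=1, c=M1/2=3/8, d=(M2−M1)/(6·2)=-1/16, b=Δ1−h1·(2M1+M2)/6=1
t_q=1/2 → seg 0, τ=1/2; S=0+1/4·τ+0·τ²+1/16·τ³=17/128

  seg 0: a=0 b=1/4 c=0 d=1/16
  seg 1: a=1 b=1 c=3/8 d=-1/16
S(1/2) = 17/128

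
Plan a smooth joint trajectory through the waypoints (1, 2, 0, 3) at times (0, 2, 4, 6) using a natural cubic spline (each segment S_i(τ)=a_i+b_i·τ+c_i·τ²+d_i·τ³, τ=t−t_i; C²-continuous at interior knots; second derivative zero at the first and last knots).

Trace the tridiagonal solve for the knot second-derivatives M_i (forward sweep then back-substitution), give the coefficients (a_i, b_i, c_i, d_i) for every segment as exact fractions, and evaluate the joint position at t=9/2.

  seg 0: a=1 b=16/15 c=0 d=-17/120
  seg 1: a=2 b=-19/30 c=-17/20 d=1/3
  seg 2: a=0 b=-1/30 c=23/20 d=-23/120
S(9/2) = 79/320

Δ: Δ0=1/2, Δ1=-1, Δ2=3/2
row 1: diag=8, rhs=-9; c'=1/4, d'=-9/8
row 2: denom=8−2·1/4=15/2; d'=(15−2·-9/8)/(15/2)=23/10
back: M2=23/10
back: M1=-9/8−1/4·23/10=-17/10
M: M0=0, M1=-17/10, M2=23/10, M3=0
seg 0: a=1, c=M0/2=0, d=(M1−M0)/(6·2)=-17/120, b=Δ0−h0·(2M0+M1)/6=16/15
seg 1: a=2, c=M1/2=-17/20, d=(M2−M1)/(6·2)=1/3, b=Δ1−h1·(2M1+M2)/6=-19/30
seg 2: a=0, c=M2/2=23/20, d=(M3−M2)/(6·2)=-23/120, b=Δ2−h2·(2M2+M3)/6=-1/30
t_q=9/2 → seg 2, τ=1/2; S=0+-1/30·τ+23/20·τ²+-23/120·τ³=79/320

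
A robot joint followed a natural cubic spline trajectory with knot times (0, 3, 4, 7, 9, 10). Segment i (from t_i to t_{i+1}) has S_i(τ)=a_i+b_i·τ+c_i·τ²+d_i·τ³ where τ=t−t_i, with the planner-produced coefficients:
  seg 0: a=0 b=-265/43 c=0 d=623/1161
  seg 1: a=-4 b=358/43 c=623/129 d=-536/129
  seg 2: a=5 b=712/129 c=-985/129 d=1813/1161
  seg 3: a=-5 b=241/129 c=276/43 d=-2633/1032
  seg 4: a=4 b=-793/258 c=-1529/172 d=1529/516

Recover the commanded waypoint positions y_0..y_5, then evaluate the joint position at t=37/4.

y_0=0 y_1=-4 y_2=5 y_3=-5 y_4=4 y_5=-5
S(37/4) = 29967/11008

y_0 = S_0(0) = a_0 = 0
y_1 = S_1(0) = a_1 = -4
y_2 = S_2(0) = a_2 = 5
y_3 = S_3(0) = a_3 = -5
y_4 = S_4(0) = a_4 = 4
y_5 = S_4(1) = -5
t_q=37/4 is in segment 4 (τ=1/4); S_4(τ)=29967/11008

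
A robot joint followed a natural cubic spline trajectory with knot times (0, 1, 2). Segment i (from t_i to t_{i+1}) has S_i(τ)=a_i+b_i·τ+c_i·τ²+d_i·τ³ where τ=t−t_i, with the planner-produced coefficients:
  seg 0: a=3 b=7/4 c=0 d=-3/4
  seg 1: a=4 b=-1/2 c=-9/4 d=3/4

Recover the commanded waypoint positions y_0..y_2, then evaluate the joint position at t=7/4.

y_0 = S_0(0) = a_0 = 3
y_1 = S_1(0) = a_1 = 4
y_2 = S_1(1) = 2
t_q=7/4 is in segment 1 (τ=3/4); S_1(τ)=685/256

y_0=3 y_1=4 y_2=2
S(7/4) = 685/256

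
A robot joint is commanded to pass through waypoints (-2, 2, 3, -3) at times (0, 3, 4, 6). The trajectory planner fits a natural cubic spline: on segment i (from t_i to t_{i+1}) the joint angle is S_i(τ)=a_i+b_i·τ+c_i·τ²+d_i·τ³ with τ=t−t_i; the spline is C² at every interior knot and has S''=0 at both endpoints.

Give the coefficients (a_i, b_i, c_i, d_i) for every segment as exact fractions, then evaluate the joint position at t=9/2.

Δ: Δ0=4/3, Δ1=1, Δ2=-3
row 1: diag=8, rhs=-2; c'=1/8, d'=-1/4
row 2: denom=6−1·1/8=47/8; d'=(-24−1·-1/4)/(47/8)=-190/47
back: M2=-190/47
back: M1=-1/4−1/8·-190/47=12/47
M: M0=0, M1=12/47, M2=-190/47, M3=0
seg 0: a=-2, c=M0/2=0, d=(M1−M0)/(6·3)=2/141, b=Δ0−h0·(2M0+M1)/6=170/141
seg 1: a=2, c=M1/2=6/47, d=(M2−M1)/(6·1)=-101/141, b=Δ1−h1·(2M1+M2)/6=224/141
seg 2: a=3, c=M2/2=-95/47, d=(M3−M2)/(6·2)=95/282, b=Δ2−h2·(2M2+M3)/6=-43/141
t_q=9/2 → seg 2, τ=1/2; S=3+-43/141·τ+-95/47·τ²+95/282·τ³=1793/752

  seg 0: a=-2 b=170/141 c=0 d=2/141
  seg 1: a=2 b=224/141 c=6/47 d=-101/141
  seg 2: a=3 b=-43/141 c=-95/47 d=95/282
S(9/2) = 1793/752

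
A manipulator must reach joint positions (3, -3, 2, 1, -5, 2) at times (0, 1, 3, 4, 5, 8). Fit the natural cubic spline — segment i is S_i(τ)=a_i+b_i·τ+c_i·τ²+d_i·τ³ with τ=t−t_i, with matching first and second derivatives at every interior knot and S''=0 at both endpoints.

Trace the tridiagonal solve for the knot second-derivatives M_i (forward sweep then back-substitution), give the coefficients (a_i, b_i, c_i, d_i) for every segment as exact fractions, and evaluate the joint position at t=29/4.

  seg 0: a=3 b=-5473/708 c=0 d=1225/708
  seg 1: a=-3 b=-899/354 c=1225/236 d=-1891/1416
  seg 2: a=2 b=389/177 c=-333/118 d=-133/354
  seg 3: a=1 b=-1619/354 c=-233/59 d=893/354
  seg 4: a=-5 b=-868/177 c=427/118 d=-427/1062
S(29/4) = -17327/7552

Δ: Δ0=-6, Δ1=5/2, Δ2=-1, Δ3=-6, Δ4=7/3
row 1: diag=6, rhs=51; c'=1/3, d'=17/2
row 2: denom=6−2·1/3=16/3; d'=(-21−2·17/2)/(16/3)=-57/8
row 3: denom=4−1·3/16=61/16; d'=(-30−1·-57/8)/(61/16)=-6
row 4: denom=8−1·16/61=472/61; d'=(50−1·-6)/(472/61)=427/59
back: M4=427/59
back: M3=-6−16/61·427/59=-466/59
back: M2=-57/8−3/16·-466/59=-333/59
back: M1=17/2−1/3·-333/59=1225/118
M: M0=0, M1=1225/118, M2=-333/59, M3=-466/59, M4=427/59, M5=0
seg 0: a=3, c=M0/2=0, d=(M1−M0)/(6·1)=1225/708, b=Δ0−h0·(2M0+M1)/6=-5473/708
seg 1: a=-3, c=M1/2=1225/236, d=(M2−M1)/(6·2)=-1891/1416, b=Δ1−h1·(2M1+M2)/6=-899/354
seg 2: a=2, c=M2/2=-333/118, d=(M3−M2)/(6·1)=-133/354, b=Δ2−h2·(2M2+M3)/6=389/177
seg 3: a=1, c=M3/2=-233/59, d=(M4−M3)/(6·1)=893/354, b=Δ3−h3·(2M3+M4)/6=-1619/354
seg 4: a=-5, c=M4/2=427/118, d=(M5−M4)/(6·3)=-427/1062, b=Δ4−h4·(2M4+M5)/6=-868/177
t_q=29/4 → seg 4, τ=9/4; S=-5+-868/177·τ+427/118·τ²+-427/1062·τ³=-17327/7552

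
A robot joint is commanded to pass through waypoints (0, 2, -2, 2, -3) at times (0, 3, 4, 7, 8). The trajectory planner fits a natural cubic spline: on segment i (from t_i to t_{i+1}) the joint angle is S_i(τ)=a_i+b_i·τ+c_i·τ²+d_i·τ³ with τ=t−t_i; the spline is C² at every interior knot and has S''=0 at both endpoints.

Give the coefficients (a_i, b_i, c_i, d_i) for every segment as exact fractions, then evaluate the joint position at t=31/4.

Δ: Δ0=2/3, Δ1=-4, Δ2=4/3, Δ3=-5
row 1: diag=8, rhs=-28; c'=1/8, d'=-7/2
row 2: denom=8−1·1/8=63/8; d'=(32−1·-7/2)/(63/8)=284/63
row 3: denom=8−3·8/21=48/7; d'=(-38−3·284/63)/(48/7)=-541/72
back: M3=-541/72
back: M2=284/63−8/21·-541/72=199/27
back: M1=-7/2−1/8·199/27=-955/216
M: M0=0, M1=-955/216, M2=199/27, M3=-541/72, M4=0
seg 0: a=0, c=M0/2=0, d=(M1−M0)/(6·3)=-955/3888, b=Δ0−h0·(2M0+M1)/6=1243/432
seg 1: a=2, c=M1/2=-955/432, d=(M2−M1)/(6·1)=283/144, b=Δ1−h1·(2M1+M2)/6=-811/216
seg 2: a=-2, c=M2/2=199/54, d=(M3−M2)/(6·3)=-3215/3888, b=Δ2−h2·(2M2+M3)/6=-985/432
seg 3: a=2, c=M3/2=-541/144, d=(M4−M3)/(6·1)=541/432, b=Δ3−h3·(2M3+M4)/6=-539/216
t_q=31/4 → seg 3, τ=3/4; S=2+-539/216·τ+-541/144·τ²+541/432·τ³=-13423/9216

  seg 0: a=0 b=1243/432 c=0 d=-955/3888
  seg 1: a=2 b=-811/216 c=-955/432 d=283/144
  seg 2: a=-2 b=-985/432 c=199/54 d=-3215/3888
  seg 3: a=2 b=-539/216 c=-541/144 d=541/432
S(31/4) = -13423/9216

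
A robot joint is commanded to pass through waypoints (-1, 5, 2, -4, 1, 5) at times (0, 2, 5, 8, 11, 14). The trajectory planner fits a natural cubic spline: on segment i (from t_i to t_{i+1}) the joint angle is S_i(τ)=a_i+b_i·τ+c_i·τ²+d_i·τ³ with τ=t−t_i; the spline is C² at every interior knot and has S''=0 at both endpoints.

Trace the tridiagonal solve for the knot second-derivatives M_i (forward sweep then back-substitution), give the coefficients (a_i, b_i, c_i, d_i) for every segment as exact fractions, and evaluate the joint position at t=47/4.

Δ: Δ0=3, Δ1=-1, Δ2=-2, Δ3=5/3, Δ4=4/3
row 1: diag=10, rhs=-24; c'=3/10, d'=-12/5
row 2: denom=12−3·3/10=111/10; d'=(-6−3·-12/5)/(111/10)=4/37
row 3: denom=12−3·10/37=414/37; d'=(22−3·4/37)/(414/37)=401/207
row 4: denom=12−3·37/138=515/46; d'=(-2−3·401/207)/(515/46)=-1078/1545
back: M4=-1078/1545
back: M3=401/207−37/138·-1078/1545=1094/515
back: M2=4/37−10/37·1094/515=-48/103
back: M1=-12/5−3/10·-48/103=-1164/515
M: M0=0, M1=-1164/515, M2=-48/103, M3=1094/515, M4=-1078/1545, M5=0
seg 0: a=-1, c=M0/2=0, d=(M1−M0)/(6·2)=-97/515, b=Δ0−h0·(2M0+M1)/6=1933/515
seg 1: a=5, c=M1/2=-582/515, d=(M2−M1)/(6·3)=154/1545, b=Δ1−h1·(2M1+M2)/6=769/515
seg 2: a=2, c=M2/2=-24/103, d=(M3−M2)/(6·3)=667/4635, b=Δ2−h2·(2M2+M3)/6=-1337/515
seg 3: a=-4, c=M3/2=547/515, d=(M4−M3)/(6·3)=-436/2781, b=Δ3−h3·(2M3+M4)/6=-56/515
seg 4: a=1, c=M4/2=-539/1545, d=(M5−M4)/(6·3)=539/13905, b=Δ4−h4·(2M4+M5)/6=1046/515
t_q=47/4 → seg 4, τ=3/4; S=1+1046/515·τ+-539/1545·τ²+539/13905·τ³=77239/32960

  seg 0: a=-1 b=1933/515 c=0 d=-97/515
  seg 1: a=5 b=769/515 c=-582/515 d=154/1545
  seg 2: a=2 b=-1337/515 c=-24/103 d=667/4635
  seg 3: a=-4 b=-56/515 c=547/515 d=-436/2781
  seg 4: a=1 b=1046/515 c=-539/1545 d=539/13905
S(47/4) = 77239/32960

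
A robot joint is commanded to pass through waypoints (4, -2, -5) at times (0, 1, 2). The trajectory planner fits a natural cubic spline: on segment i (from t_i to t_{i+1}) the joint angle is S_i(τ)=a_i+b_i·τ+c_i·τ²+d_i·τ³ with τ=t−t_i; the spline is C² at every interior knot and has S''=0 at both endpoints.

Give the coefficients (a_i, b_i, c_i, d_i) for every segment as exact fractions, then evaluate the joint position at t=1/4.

  seg 0: a=4 b=-27/4 c=0 d=3/4
  seg 1: a=-2 b=-9/2 c=9/4 d=-3/4
S(1/4) = 595/256

Δ: Δ0=-6, Δ1=-3
row 1: diag=4, rhs=18; c'=1/4, d'=9/2
back: M1=9/2
M: M0=0, M1=9/2, M2=0
seg 0: a=4, c=M0/2=0, d=(M1−M0)/(6·1)=3/4, b=Δ0−h0·(2M0+M1)/6=-27/4
seg 1: a=-2, c=M1/2=9/4, d=(M2−M1)/(6·1)=-3/4, b=Δ1−h1·(2M1+M2)/6=-9/2
t_q=1/4 → seg 0, τ=1/4; S=4+-27/4·τ+0·τ²+3/4·τ³=595/256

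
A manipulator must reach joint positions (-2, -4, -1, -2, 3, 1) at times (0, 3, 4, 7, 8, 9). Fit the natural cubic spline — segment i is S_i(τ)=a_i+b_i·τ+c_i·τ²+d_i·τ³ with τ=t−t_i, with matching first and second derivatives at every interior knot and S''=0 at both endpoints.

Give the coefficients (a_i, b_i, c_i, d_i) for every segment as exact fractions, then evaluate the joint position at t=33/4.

  seg 0: a=-2 b=-4007/1665 c=0 d=2897/14985
  seg 1: a=-4 b=4684/1665 c=2897/1665 d=-862/555
  seg 2: a=-1 b=544/333 c=-4861/1665 d=11308/14985
  seg 3: a=-2 b=7478/1665 c=2149/555 d=-1120/333
  seg 4: a=3 b=3572/1665 c=-3451/555 d=3451/1665
S(33/4) = 112957/35520

Δ: Δ0=-2/3, Δ1=3, Δ2=-1/3, Δ3=5, Δ4=-2
row 1: diag=8, rhs=22; c'=1/8, d'=11/4
row 2: denom=8−1·1/8=63/8; d'=(-20−1·11/4)/(63/8)=-26/9
row 3: denom=8−3·8/21=48/7; d'=(32−3·-26/9)/(48/7)=427/72
row 4: denom=4−1·7/48=185/48; d'=(-42−1·427/72)/(185/48)=-6902/555
back: M4=-6902/555
back: M3=427/72−7/48·-6902/555=4298/555
back: M2=-26/9−8/21·4298/555=-9722/1665
back: M1=11/4−1/8·-9722/1665=5794/1665
M: M0=0, M1=5794/1665, M2=-9722/1665, M3=4298/555, M4=-6902/555, M5=0
seg 0: a=-2, c=M0/2=0, d=(M1−M0)/(6·3)=2897/14985, b=Δ0−h0·(2M0+M1)/6=-4007/1665
seg 1: a=-4, c=M1/2=2897/1665, d=(M2−M1)/(6·1)=-862/555, b=Δ1−h1·(2M1+M2)/6=4684/1665
seg 2: a=-1, c=M2/2=-4861/1665, d=(M3−M2)/(6·3)=11308/14985, b=Δ2−h2·(2M2+M3)/6=544/333
seg 3: a=-2, c=M3/2=2149/555, d=(M4−M3)/(6·1)=-1120/333, b=Δ3−h3·(2M3+M4)/6=7478/1665
seg 4: a=3, c=M4/2=-3451/555, d=(M5−M4)/(6·1)=3451/1665, b=Δ4−h4·(2M4+M5)/6=3572/1665
t_q=33/4 → seg 4, τ=1/4; S=3+3572/1665·τ+-3451/555·τ²+3451/1665·τ³=112957/35520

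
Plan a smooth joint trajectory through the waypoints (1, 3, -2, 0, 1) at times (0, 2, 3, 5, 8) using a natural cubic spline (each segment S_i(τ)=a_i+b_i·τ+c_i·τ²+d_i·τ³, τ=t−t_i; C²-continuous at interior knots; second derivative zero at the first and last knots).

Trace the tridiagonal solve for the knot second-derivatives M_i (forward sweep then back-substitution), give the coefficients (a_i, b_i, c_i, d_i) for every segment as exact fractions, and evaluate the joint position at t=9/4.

  seg 0: a=1 b=1681/489 c=0 d=-298/489
  seg 1: a=3 b=-1895/489 c=-596/163 d=1238/489
  seg 2: a=-2 b=-1757/489 c=642/163 d=-803/978
  seg 3: a=0 b=1129/489 c=-161/163 d=161/1467
S(9/4) = 9609/5216

Δ: Δ0=1, Δ1=-5, Δ2=1, Δ3=1/3
row 1: diag=6, rhs=-36; c'=1/6, d'=-6
row 2: denom=6−1·1/6=35/6; d'=(36−1·-6)/(35/6)=36/5
row 3: denom=10−2·12/35=326/35; d'=(-4−2·36/5)/(326/35)=-322/163
back: M3=-322/163
back: M2=36/5−12/35·-322/163=1284/163
back: M1=-6−1/6·1284/163=-1192/163
M: M0=0, M1=-1192/163, M2=1284/163, M3=-322/163, M4=0
seg 0: a=1, c=M0/2=0, d=(M1−M0)/(6·2)=-298/489, b=Δ0−h0·(2M0+M1)/6=1681/489
seg 1: a=3, c=M1/2=-596/163, d=(M2−M1)/(6·1)=1238/489, b=Δ1−h1·(2M1+M2)/6=-1895/489
seg 2: a=-2, c=M2/2=642/163, d=(M3−M2)/(6·2)=-803/978, b=Δ2−h2·(2M2+M3)/6=-1757/489
seg 3: a=0, c=M3/2=-161/163, d=(M4−M3)/(6·3)=161/1467, b=Δ3−h3·(2M3+M4)/6=1129/489
t_q=9/4 → seg 1, τ=1/4; S=3+-1895/489·τ+-596/163·τ²+1238/489·τ³=9609/5216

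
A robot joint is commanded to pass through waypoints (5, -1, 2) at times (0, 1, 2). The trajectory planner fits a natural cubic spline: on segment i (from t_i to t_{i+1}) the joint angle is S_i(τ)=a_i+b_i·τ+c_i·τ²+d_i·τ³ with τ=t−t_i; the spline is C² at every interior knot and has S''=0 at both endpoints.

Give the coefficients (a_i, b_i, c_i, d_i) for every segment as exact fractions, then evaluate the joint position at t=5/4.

  seg 0: a=5 b=-33/4 c=0 d=9/4
  seg 1: a=-1 b=-3/2 c=27/4 d=-9/4
S(5/4) = -253/256

Δ: Δ0=-6, Δ1=3
row 1: diag=4, rhs=54; c'=1/4, d'=27/2
back: M1=27/2
M: M0=0, M1=27/2, M2=0
seg 0: a=5, c=M0/2=0, d=(M1−M0)/(6·1)=9/4, b=Δ0−h0·(2M0+M1)/6=-33/4
seg 1: a=-1, c=M1/2=27/4, d=(M2−M1)/(6·1)=-9/4, b=Δ1−h1·(2M1+M2)/6=-3/2
t_q=5/4 → seg 1, τ=1/4; S=-1+-3/2·τ+27/4·τ²+-9/4·τ³=-253/256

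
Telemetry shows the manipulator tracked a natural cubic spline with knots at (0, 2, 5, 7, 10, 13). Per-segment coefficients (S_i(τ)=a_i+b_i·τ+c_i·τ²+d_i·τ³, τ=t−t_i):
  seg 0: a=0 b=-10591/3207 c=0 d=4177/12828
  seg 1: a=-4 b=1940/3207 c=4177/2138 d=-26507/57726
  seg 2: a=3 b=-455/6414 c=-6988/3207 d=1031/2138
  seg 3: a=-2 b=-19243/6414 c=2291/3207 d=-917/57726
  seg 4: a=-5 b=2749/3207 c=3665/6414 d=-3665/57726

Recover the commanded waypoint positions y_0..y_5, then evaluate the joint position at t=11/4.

y_0 = S_0(0) = a_0 = 0
y_1 = S_1(0) = a_1 = -4
y_2 = S_2(0) = a_2 = 3
y_3 = S_3(0) = a_3 = -2
y_4 = S_4(0) = a_4 = -5
y_5 = S_4(3) = 1
t_q=11/4 is in segment 1 (τ=3/4); S_1(τ)=-361383/136832

y_0=0 y_1=-4 y_2=3 y_3=-2 y_4=-5 y_5=1
S(11/4) = -361383/136832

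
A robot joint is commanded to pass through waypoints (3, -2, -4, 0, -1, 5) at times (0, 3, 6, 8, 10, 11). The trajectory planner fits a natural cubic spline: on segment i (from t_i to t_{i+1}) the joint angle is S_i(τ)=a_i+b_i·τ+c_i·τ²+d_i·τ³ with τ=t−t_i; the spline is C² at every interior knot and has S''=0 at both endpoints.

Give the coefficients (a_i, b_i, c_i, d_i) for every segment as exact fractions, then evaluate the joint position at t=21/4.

  seg 0: a=3 b=-1837/1149 c=0 d=-26/3447
  seg 1: a=-2 b=-2071/1149 c=-26/383 d=57/383
  seg 2: a=-4 b=2078/1149 c=487/383 d=-1351/2298
  seg 3: a=0 b=-184/1149 c=-864/383 d=9587/9192
  seg 4: a=-1 b=7657/2298 c=6131/1532 d=-6131/4596
S(21/4) = -115303/24512

Δ: Δ0=-5/3, Δ1=-2/3, Δ2=2, Δ3=-1/2, Δ4=6
row 1: diag=12, rhs=6; c'=1/4, d'=1/2
row 2: denom=10−3·1/4=37/4; d'=(16−3·1/2)/(37/4)=58/37
row 3: denom=8−2·8/37=280/37; d'=(-15−2·58/37)/(280/37)=-671/280
row 4: denom=6−2·37/140=383/70; d'=(39−2·-671/280)/(383/70)=6131/766
back: M4=6131/766
back: M3=-671/280−37/140·6131/766=-1728/383
back: M2=58/37−8/37·-1728/383=974/383
back: M1=1/2−1/4·974/383=-52/383
M: M0=0, M1=-52/383, M2=974/383, M3=-1728/383, M4=6131/766, M5=0
seg 0: a=3, c=M0/2=0, d=(M1−M0)/(6·3)=-26/3447, b=Δ0−h0·(2M0+M1)/6=-1837/1149
seg 1: a=-2, c=M1/2=-26/383, d=(M2−M1)/(6·3)=57/383, b=Δ1−h1·(2M1+M2)/6=-2071/1149
seg 2: a=-4, c=M2/2=487/383, d=(M3−M2)/(6·2)=-1351/2298, b=Δ2−h2·(2M2+M3)/6=2078/1149
seg 3: a=0, c=M3/2=-864/383, d=(M4−M3)/(6·2)=9587/9192, b=Δ3−h3·(2M3+M4)/6=-184/1149
seg 4: a=-1, c=M4/2=6131/1532, d=(M5−M4)/(6·1)=-6131/4596, b=Δ4−h4·(2M4+M5)/6=7657/2298
t_q=21/4 → seg 1, τ=9/4; S=-2+-2071/1149·τ+-26/383·τ²+57/383·τ³=-115303/24512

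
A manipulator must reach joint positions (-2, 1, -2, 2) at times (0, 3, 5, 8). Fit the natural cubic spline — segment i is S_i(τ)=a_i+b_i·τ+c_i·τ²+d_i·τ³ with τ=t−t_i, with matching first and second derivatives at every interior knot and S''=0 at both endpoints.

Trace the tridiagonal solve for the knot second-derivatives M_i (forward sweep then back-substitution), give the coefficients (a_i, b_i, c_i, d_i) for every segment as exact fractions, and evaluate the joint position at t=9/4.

Δ: Δ0=1, Δ1=-3/2, Δ2=4/3
row 1: diag=10, rhs=-15; c'=1/5, d'=-3/2
row 2: denom=10−2·1/5=48/5; d'=(17−2·-3/2)/(48/5)=25/12
back: M2=25/12
back: M1=-3/2−1/5·25/12=-23/12
M: M0=0, M1=-23/12, M2=25/12, M3=0
seg 0: a=-2, c=M0/2=0, d=(M1−M0)/(6·3)=-23/216, b=Δ0−h0·(2M0+M1)/6=47/24
seg 1: a=1, c=M1/2=-23/24, d=(M2−M1)/(6·2)=1/3, b=Δ1−h1·(2M1+M2)/6=-11/12
seg 2: a=-2, c=M2/2=25/24, d=(M3−M2)/(6·3)=-25/216, b=Δ2−h2·(2M2+M3)/6=-3/4
t_q=9/4 → seg 0, τ=9/4; S=-2+47/24·τ+0·τ²+-23/216·τ³=611/512

  seg 0: a=-2 b=47/24 c=0 d=-23/216
  seg 1: a=1 b=-11/12 c=-23/24 d=1/3
  seg 2: a=-2 b=-3/4 c=25/24 d=-25/216
S(9/4) = 611/512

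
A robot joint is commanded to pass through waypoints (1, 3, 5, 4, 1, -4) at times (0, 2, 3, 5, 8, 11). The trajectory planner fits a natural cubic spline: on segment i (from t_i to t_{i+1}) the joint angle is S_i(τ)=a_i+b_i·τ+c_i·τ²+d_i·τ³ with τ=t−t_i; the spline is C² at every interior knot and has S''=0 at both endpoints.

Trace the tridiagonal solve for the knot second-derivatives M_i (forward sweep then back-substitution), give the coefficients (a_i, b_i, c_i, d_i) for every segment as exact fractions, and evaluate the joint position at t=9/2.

Δ: Δ0=1, Δ1=2, Δ2=-1/2, Δ3=-1, Δ4=-5/3
row 1: diag=6, rhs=6; c'=1/6, d'=1
row 2: denom=6−1·1/6=35/6; d'=(-15−1·1)/(35/6)=-96/35
row 3: denom=10−2·12/35=326/35; d'=(-3−2·-96/35)/(326/35)=87/326
row 4: denom=12−3·105/326=3597/326; d'=(-4−3·87/326)/(3597/326)=-1565/3597
back: M4=-1565/3597
back: M3=87/326−105/326·-1565/3597=488/1199
back: M2=-96/35−12/35·488/1199=-3456/1199
back: M1=1−1/6·-3456/1199=1775/1199
M: M0=0, M1=1775/1199, M2=-3456/1199, M3=488/1199, M4=-1565/3597, M5=0
seg 0: a=1, c=M0/2=0, d=(M1−M0)/(6·2)=1775/14388, b=Δ0−h0·(2M0+M1)/6=1822/3597
seg 1: a=3, c=M1/2=1775/2398, d=(M2−M1)/(6·1)=-5231/7194, b=Δ1−h1·(2M1+M2)/6=7147/3597
seg 2: a=5, c=M2/2=-1728/1199, d=(M3−M2)/(6·2)=986/3597, b=Δ2−h2·(2M2+M3)/6=841/654
seg 3: a=4, c=M3/2=244/1199, d=(M4−M3)/(6·3)=-3029/64746, b=Δ3−h3·(2M3+M4)/6=-8557/7194
seg 4: a=1, c=M4/2=-1565/7194, d=(M5−M4)/(6·3)=1565/64746, b=Δ4−h4·(2M4+M5)/6=-4430/3597
t_q=9/2 → seg 2, τ=3/2; S=5+841/654·τ+-1728/1199·τ²+986/3597·τ³=5529/1199

  seg 0: a=1 b=1822/3597 c=0 d=1775/14388
  seg 1: a=3 b=7147/3597 c=1775/2398 d=-5231/7194
  seg 2: a=5 b=841/654 c=-1728/1199 d=986/3597
  seg 3: a=4 b=-8557/7194 c=244/1199 d=-3029/64746
  seg 4: a=1 b=-4430/3597 c=-1565/7194 d=1565/64746
S(9/2) = 5529/1199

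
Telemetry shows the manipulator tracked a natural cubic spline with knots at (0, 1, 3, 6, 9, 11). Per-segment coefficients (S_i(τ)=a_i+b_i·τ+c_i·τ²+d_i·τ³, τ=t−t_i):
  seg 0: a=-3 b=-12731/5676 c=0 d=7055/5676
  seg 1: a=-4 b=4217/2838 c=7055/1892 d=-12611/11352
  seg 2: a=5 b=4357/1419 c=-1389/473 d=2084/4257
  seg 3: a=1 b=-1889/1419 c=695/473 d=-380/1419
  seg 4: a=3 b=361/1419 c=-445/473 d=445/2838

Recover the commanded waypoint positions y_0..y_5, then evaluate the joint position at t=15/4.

y_0 = S_0(0) = a_0 = -3
y_1 = S_1(0) = a_1 = -4
y_2 = S_2(0) = a_2 = 5
y_3 = S_3(0) = a_3 = 1
y_4 = S_4(0) = a_4 = 3
y_5 = S_4(2) = 1
t_q=15/4 is in segment 2 (τ=3/4); S_2(τ)=2015/344

y_0=-3 y_1=-4 y_2=5 y_3=1 y_4=3 y_5=1
S(15/4) = 2015/344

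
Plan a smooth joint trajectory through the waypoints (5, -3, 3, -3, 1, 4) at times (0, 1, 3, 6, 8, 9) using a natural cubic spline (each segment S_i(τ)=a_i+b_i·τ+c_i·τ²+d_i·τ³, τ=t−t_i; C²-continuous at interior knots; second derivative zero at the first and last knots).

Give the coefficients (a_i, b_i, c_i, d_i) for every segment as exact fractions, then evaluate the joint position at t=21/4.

Δ: Δ0=-8, Δ1=3, Δ2=-2, Δ3=2, Δ4=3
row 1: diag=6, rhs=66; c'=1/3, d'=11
row 2: denom=10−2·1/3=28/3; d'=(-30−2·11)/(28/3)=-39/7
row 3: denom=10−3·9/28=253/28; d'=(24−3·-39/7)/(253/28)=1140/253
row 4: denom=6−2·56/253=1406/253; d'=(6−2·1140/253)/(1406/253)=-381/703
back: M4=-381/703
back: M3=1140/253−56/253·-381/703=3252/703
back: M2=-39/7−9/28·3252/703=-4962/703
back: M1=11−1/3·-4962/703=9387/703
M: M0=0, M1=9387/703, M2=-4962/703, M3=3252/703, M4=-381/703, M5=0
seg 0: a=5, c=M0/2=0, d=(M1−M0)/(6·1)=3129/1406, b=Δ0−h0·(2M0+M1)/6=-14377/1406
seg 1: a=-3, c=M1/2=9387/1406, d=(M2−M1)/(6·2)=-4783/2812, b=Δ1−h1·(2M1+M2)/6=-2495/703
seg 2: a=3, c=M2/2=-2481/703, d=(M3−M2)/(6·3)=37/57, b=Δ2−h2·(2M2+M3)/6=1930/703
seg 3: a=-3, c=M3/2=1626/703, d=(M4−M3)/(6·2)=-1211/2812, b=Δ3−h3·(2M3+M4)/6=-635/703
seg 4: a=1, c=M4/2=-381/1406, d=(M5−M4)/(6·1)=127/1406, b=Δ4−h4·(2M4+M5)/6=2236/703
t_q=21/4 → seg 2, τ=9/4; S=3+1930/703·τ+-2481/703·τ²+37/57·τ³=-58281/44992

  seg 0: a=5 b=-14377/1406 c=0 d=3129/1406
  seg 1: a=-3 b=-2495/703 c=9387/1406 d=-4783/2812
  seg 2: a=3 b=1930/703 c=-2481/703 d=37/57
  seg 3: a=-3 b=-635/703 c=1626/703 d=-1211/2812
  seg 4: a=1 b=2236/703 c=-381/1406 d=127/1406
S(21/4) = -58281/44992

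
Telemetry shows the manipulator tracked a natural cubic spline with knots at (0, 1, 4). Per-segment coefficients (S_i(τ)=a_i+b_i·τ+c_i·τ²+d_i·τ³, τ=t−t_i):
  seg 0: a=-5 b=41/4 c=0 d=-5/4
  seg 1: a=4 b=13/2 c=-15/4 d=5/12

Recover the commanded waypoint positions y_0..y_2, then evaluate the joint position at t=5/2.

y_0 = S_0(0) = a_0 = -5
y_1 = S_1(0) = a_1 = 4
y_2 = S_1(3) = 1
t_q=5/2 is in segment 1 (τ=3/2); S_1(τ)=215/32

y_0=-5 y_1=4 y_2=1
S(5/2) = 215/32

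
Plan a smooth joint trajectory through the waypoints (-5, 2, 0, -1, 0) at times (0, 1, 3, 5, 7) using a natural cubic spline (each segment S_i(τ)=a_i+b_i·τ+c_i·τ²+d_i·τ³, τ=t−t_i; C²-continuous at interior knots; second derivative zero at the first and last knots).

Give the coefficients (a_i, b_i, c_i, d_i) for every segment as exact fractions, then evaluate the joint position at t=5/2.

Δ: Δ0=7, Δ1=-1, Δ2=-1/2, Δ3=1/2
row 1: diag=6, rhs=-48; c'=1/3, d'=-8
row 2: denom=8−2·1/3=22/3; d'=(3−2·-8)/(22/3)=57/22
row 3: denom=8−2·3/11=82/11; d'=(6−2·57/22)/(82/11)=9/82
back: M3=9/82
back: M2=57/22−3/11·9/82=105/41
back: M1=-8−1/3·105/41=-363/41
M: M0=0, M1=-363/41, M2=105/41, M3=9/82, M4=0
seg 0: a=-5, c=M0/2=0, d=(M1−M0)/(6·1)=-121/82, b=Δ0−h0·(2M0+M1)/6=695/82
seg 1: a=2, c=M1/2=-363/82, d=(M2−M1)/(6·2)=39/41, b=Δ1−h1·(2M1+M2)/6=166/41
seg 2: a=0, c=M2/2=105/82, d=(M3−M2)/(6·2)=-67/328, b=Δ2−h2·(2M2+M3)/6=-92/41
seg 3: a=-1, c=M3/2=9/164, d=(M4−M3)/(6·2)=-3/328, b=Δ3−h3·(2M3+M4)/6=35/82
t_q=5/2 → seg 1, τ=3/2; S=2+166/41·τ+-363/82·τ²+39/41·τ³=217/164

  seg 0: a=-5 b=695/82 c=0 d=-121/82
  seg 1: a=2 b=166/41 c=-363/82 d=39/41
  seg 2: a=0 b=-92/41 c=105/82 d=-67/328
  seg 3: a=-1 b=35/82 c=9/164 d=-3/328
S(5/2) = 217/164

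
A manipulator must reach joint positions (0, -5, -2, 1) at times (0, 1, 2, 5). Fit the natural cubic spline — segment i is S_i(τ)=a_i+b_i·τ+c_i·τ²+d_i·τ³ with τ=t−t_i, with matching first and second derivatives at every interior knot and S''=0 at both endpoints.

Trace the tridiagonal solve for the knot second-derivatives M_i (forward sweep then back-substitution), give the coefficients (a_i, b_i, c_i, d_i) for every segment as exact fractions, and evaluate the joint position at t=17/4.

  seg 0: a=0 b=-221/31 c=0 d=66/31
  seg 1: a=-5 b=-23/31 c=198/31 d=-82/31
  seg 2: a=-2 b=127/31 c=-48/31 d=16/93
S(17/4) = 83/62

Δ: Δ0=-5, Δ1=3, Δ2=1
row 1: diag=4, rhs=48; c'=1/4, d'=12
row 2: denom=8−1·1/4=31/4; d'=(-12−1·12)/(31/4)=-96/31
back: M2=-96/31
back: M1=12−1/4·-96/31=396/31
M: M0=0, M1=396/31, M2=-96/31, M3=0
seg 0: a=0, c=M0/2=0, d=(M1−M0)/(6·1)=66/31, b=Δ0−h0·(2M0+M1)/6=-221/31
seg 1: a=-5, c=M1/2=198/31, d=(M2−M1)/(6·1)=-82/31, b=Δ1−h1·(2M1+M2)/6=-23/31
seg 2: a=-2, c=M2/2=-48/31, d=(M3−M2)/(6·3)=16/93, b=Δ2−h2·(2M2+M3)/6=127/31
t_q=17/4 → seg 2, τ=9/4; S=-2+127/31·τ+-48/31·τ²+16/93·τ³=83/62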